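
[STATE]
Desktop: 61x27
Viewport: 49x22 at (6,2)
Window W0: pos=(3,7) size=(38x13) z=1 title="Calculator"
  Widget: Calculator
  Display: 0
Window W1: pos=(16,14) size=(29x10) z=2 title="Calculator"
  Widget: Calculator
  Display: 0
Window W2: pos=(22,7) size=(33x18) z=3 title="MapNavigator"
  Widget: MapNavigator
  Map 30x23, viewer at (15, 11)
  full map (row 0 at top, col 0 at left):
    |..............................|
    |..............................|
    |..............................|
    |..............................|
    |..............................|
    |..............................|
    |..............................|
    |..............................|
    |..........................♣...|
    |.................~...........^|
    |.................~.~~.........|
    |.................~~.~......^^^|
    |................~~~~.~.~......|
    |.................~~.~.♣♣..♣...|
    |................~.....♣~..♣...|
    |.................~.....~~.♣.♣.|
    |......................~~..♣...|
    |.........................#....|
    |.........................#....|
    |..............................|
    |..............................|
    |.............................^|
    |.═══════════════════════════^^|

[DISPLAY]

                                                 
                                                 
                                                 
                                                 
                                                 
━━━━━━━━━━━━━━━━┏━━━━━━━━━━━━━━━━━━━━━━━━━━━━━━━┓
alculator       ┃ MapNavigator                  ┃
────────────────┠───────────────────────────────┨
                ┃.............................. ┃
──┬───┬───┬───┐ ┃.............................. ┃
7 │ 8 │ 9 │ ÷ │ ┃.............................. ┃
──┼───┼───┼───┤ ┃.............................. ┃
4 │ 5 │ 6 ┏━━━━━┃..........................♣... ┃
──┼───┼───┃ Calc┃.................~...........^ ┃
1 │ 2 │ 3 ┠─────┃.................~.~~......... ┃
──┼───┼───┃     ┃...............@.~~.~......^^^ ┃
0 │ . │ = ┃┌───┬┃................~~~~.~.~...... ┃
━━━━━━━━━━┃│ 7 │┃.................~~.~.♣♣..♣... ┃
          ┃├───┼┃................~.....♣~..♣... ┃
          ┃│ 4 │┃.................~.....~~.♣.♣. ┃
          ┃└───┴┃......................~~..♣... ┃
          ┗━━━━━┃.........................#.... ┃


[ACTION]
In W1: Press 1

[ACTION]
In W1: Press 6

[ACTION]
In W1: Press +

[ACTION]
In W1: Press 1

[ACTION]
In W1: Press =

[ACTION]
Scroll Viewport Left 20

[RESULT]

                                                 
                                                 
                                                 
                                                 
                                                 
   ┏━━━━━━━━━━━━━━━━━━┏━━━━━━━━━━━━━━━━━━━━━━━━━━
   ┃ Calculator       ┃ MapNavigator             
   ┠──────────────────┠──────────────────────────
   ┃                  ┃..........................
   ┃┌───┬───┬───┬───┐ ┃..........................
   ┃│ 7 │ 8 │ 9 │ ÷ │ ┃..........................
   ┃├───┼───┼───┼───┤ ┃..........................
   ┃│ 4 │ 5 │ 6 ┏━━━━━┃..........................
   ┃├───┼───┼───┃ Calc┃.................~........
   ┃│ 1 │ 2 │ 3 ┠─────┃.................~.~~.....
   ┃├───┼───┼───┃     ┃...............@.~~.~.....
   ┃│ 0 │ . │ = ┃┌───┬┃................~~~~.~.~..
   ┗━━━━━━━━━━━━┃│ 7 │┃.................~~.~.♣♣..
                ┃├───┼┃................~.....♣~..
                ┃│ 4 │┃.................~.....~~.
                ┃└───┴┃......................~~..
                ┗━━━━━┃.........................#


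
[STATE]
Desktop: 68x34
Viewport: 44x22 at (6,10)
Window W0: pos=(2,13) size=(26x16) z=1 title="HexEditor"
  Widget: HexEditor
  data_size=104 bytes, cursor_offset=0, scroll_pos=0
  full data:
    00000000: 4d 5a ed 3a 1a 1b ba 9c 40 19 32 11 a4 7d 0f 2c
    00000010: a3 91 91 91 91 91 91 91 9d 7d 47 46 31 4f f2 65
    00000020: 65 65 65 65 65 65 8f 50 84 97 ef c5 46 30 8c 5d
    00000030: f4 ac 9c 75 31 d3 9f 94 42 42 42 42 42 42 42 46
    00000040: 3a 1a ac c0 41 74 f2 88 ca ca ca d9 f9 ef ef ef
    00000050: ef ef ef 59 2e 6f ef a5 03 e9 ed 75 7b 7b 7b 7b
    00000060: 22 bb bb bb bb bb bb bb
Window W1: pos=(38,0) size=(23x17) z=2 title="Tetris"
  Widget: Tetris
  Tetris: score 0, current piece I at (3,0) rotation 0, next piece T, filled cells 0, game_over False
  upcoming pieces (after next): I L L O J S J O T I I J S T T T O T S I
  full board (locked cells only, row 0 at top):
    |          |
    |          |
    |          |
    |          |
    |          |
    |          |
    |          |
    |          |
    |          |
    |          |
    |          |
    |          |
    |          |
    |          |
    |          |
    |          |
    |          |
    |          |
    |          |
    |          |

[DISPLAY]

                                ┃          │
                                ┃          │
                                ┃          │
━━━━━━━━━━━━━━━━━━━━━┓          ┃          │
xEditor              ┃          ┃          │
─────────────────────┨          ┃          │
00000  4D 5a ed 3a 1a┃          ┗━━━━━━━━━━━
00010  a3 91 91 91 91┃                      
00020  65 65 65 65 65┃                      
00030  f4 ac 9c 75 31┃                      
00040  3a 1a ac c0 41┃                      
00050  ef ef ef 59 2e┃                      
00060  22 bb bb bb bb┃                      
                     ┃                      
                     ┃                      
                     ┃                      
                     ┃                      
                     ┃                      
━━━━━━━━━━━━━━━━━━━━━┛                      
                                            
                                            
                                            


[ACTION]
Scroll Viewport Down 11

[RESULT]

                                ┃          │
━━━━━━━━━━━━━━━━━━━━━┓          ┃          │
xEditor              ┃          ┃          │
─────────────────────┨          ┃          │
00000  4D 5a ed 3a 1a┃          ┗━━━━━━━━━━━
00010  a3 91 91 91 91┃                      
00020  65 65 65 65 65┃                      
00030  f4 ac 9c 75 31┃                      
00040  3a 1a ac c0 41┃                      
00050  ef ef ef 59 2e┃                      
00060  22 bb bb bb bb┃                      
                     ┃                      
                     ┃                      
                     ┃                      
                     ┃                      
                     ┃                      
━━━━━━━━━━━━━━━━━━━━━┛                      
                                            
                                            
                                            
                                            
                                            


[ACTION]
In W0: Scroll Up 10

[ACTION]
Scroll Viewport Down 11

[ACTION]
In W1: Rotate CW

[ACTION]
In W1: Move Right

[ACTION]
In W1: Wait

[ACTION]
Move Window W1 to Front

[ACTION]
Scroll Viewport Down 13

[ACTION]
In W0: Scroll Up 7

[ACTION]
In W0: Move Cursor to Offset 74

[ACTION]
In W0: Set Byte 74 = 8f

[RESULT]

                                ┃          │
━━━━━━━━━━━━━━━━━━━━━┓          ┃          │
xEditor              ┃          ┃          │
─────────────────────┨          ┃          │
00000  4d 5a ed 3a 1a┃          ┗━━━━━━━━━━━
00010  a3 91 91 91 91┃                      
00020  65 65 65 65 65┃                      
00030  f4 ac 9c 75 31┃                      
00040  3a 1a ac c0 41┃                      
00050  ef ef ef 59 2e┃                      
00060  22 bb bb bb bb┃                      
                     ┃                      
                     ┃                      
                     ┃                      
                     ┃                      
                     ┃                      
━━━━━━━━━━━━━━━━━━━━━┛                      
                                            
                                            
                                            
                                            
                                            


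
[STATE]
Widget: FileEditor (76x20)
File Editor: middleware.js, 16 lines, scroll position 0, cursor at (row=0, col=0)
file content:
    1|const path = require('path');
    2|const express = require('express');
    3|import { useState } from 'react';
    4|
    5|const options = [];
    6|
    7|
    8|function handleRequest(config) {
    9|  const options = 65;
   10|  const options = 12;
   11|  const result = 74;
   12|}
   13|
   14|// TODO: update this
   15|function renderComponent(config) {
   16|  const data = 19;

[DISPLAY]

█onst path = require('path');                                              ▲
const express = require('express');                                        █
import { useState } from 'react';                                          ░
                                                                           ░
const options = [];                                                        ░
                                                                           ░
                                                                           ░
function handleRequest(config) {                                           ░
  const options = 65;                                                      ░
  const options = 12;                                                      ░
  const result = 74;                                                       ░
}                                                                          ░
                                                                           ░
// TODO: update this                                                       ░
function renderComponent(config) {                                         ░
  const data = 19;                                                         ░
                                                                           ░
                                                                           ░
                                                                           ░
                                                                           ▼


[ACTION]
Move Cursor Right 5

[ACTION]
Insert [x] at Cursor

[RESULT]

constx█path = require('path');                                             ▲
const express = require('express');                                        █
import { useState } from 'react';                                          ░
                                                                           ░
const options = [];                                                        ░
                                                                           ░
                                                                           ░
function handleRequest(config) {                                           ░
  const options = 65;                                                      ░
  const options = 12;                                                      ░
  const result = 74;                                                       ░
}                                                                          ░
                                                                           ░
// TODO: update this                                                       ░
function renderComponent(config) {                                         ░
  const data = 19;                                                         ░
                                                                           ░
                                                                           ░
                                                                           ░
                                                                           ▼


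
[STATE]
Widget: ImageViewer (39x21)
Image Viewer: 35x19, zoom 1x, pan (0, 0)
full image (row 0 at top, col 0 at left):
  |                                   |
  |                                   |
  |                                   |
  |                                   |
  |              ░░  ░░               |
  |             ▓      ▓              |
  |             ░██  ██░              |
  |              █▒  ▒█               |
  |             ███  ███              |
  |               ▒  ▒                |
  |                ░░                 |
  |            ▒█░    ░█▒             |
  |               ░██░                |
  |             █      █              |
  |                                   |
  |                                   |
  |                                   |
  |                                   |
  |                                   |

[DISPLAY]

                                       
                                       
                                       
                                       
              ░░  ░░                   
             ▓      ▓                  
             ░██  ██░                  
              █▒  ▒█                   
             ███  ███                  
               ▒  ▒                    
                ░░                     
            ▒█░    ░█▒                 
               ░██░                    
             █      █                  
                                       
                                       
                                       
                                       
                                       
                                       
                                       


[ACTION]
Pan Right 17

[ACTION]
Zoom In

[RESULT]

                                       
                                       
                                       
                                       
                                       
                                       
                                       
                                       
           ░░░░    ░░░░                
           ░░░░    ░░░░                
         ▓▓            ▓▓              
         ▓▓            ▓▓              
         ░░████    ████░░              
         ░░████    ████░░              
           ██▒▒    ▒▒██                
           ██▒▒    ▒▒██                
         ██████    ██████              
         ██████    ██████              
             ▒▒    ▒▒                  
             ▒▒    ▒▒                  
               ░░░░                    


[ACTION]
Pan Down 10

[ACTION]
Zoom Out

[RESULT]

░                                      
  ░█▒                                  
█░                                     
   █                                   
                                       
                                       
                                       
                                       
                                       
                                       
                                       
                                       
                                       
                                       
                                       
                                       
                                       
                                       
                                       
                                       
                                       


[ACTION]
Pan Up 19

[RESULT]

                                       
                                       
                                       
                                       
 ░░                                    
   ▓                                   
 ██░                                   
 ▒█                                    
 ███                                   
 ▒                                     
░                                      
  ░█▒                                  
█░                                     
   █                                   
                                       
                                       
                                       
                                       
                                       
                                       
                                       


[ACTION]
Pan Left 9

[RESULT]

                                       
                                       
                                       
                                       
      ░░  ░░                           
     ▓      ▓                          
     ░██  ██░                          
      █▒  ▒█                           
     ███  ███                          
       ▒  ▒                            
        ░░                             
    ▒█░    ░█▒                         
       ░██░                            
     █      █                          
                                       
                                       
                                       
                                       
                                       
                                       
                                       


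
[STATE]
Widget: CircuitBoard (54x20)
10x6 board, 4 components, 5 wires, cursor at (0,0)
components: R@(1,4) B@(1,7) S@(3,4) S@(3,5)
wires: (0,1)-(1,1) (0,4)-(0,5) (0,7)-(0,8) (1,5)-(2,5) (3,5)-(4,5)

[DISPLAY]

   0 1 2 3 4 5 6 7 8 9                                
0  [.]  ·           · ─ ·       · ─ ·                 
        │                                             
1       ·           R   ·       B                     
                        │                             
2                       ·                             
                                                      
3                   S   S                             
                        │                             
4                       ·                             
                                                      
5                                                     
Cursor: (0,0)                                         
                                                      
                                                      
                                                      
                                                      
                                                      
                                                      
                                                      


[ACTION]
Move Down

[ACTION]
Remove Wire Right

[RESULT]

   0 1 2 3 4 5 6 7 8 9                                
0       ·           · ─ ·       · ─ ·                 
        │                                             
1  [.]  ·           R   ·       B                     
                        │                             
2                       ·                             
                                                      
3                   S   S                             
                        │                             
4                       ·                             
                                                      
5                                                     
Cursor: (1,0)                                         
                                                      
                                                      
                                                      
                                                      
                                                      
                                                      
                                                      


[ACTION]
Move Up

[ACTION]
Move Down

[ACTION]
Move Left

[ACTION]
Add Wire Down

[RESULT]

   0 1 2 3 4 5 6 7 8 9                                
0       ·           · ─ ·       · ─ ·                 
        │                                             
1  [.]  ·           R   ·       B                     
    │                   │                             
2   ·                   ·                             
                                                      
3                   S   S                             
                        │                             
4                       ·                             
                                                      
5                                                     
Cursor: (1,0)                                         
                                                      
                                                      
                                                      
                                                      
                                                      
                                                      
                                                      


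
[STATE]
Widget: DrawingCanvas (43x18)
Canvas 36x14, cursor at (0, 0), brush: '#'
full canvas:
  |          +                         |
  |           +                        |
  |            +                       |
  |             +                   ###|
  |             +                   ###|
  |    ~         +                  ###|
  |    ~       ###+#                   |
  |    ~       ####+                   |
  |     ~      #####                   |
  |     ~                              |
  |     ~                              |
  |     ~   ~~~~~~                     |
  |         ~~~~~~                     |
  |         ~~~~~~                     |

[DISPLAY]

+         +                                
           +                               
            +                              
             +                   ###       
             +                   ###       
    ~         +                  ###       
    ~       ###+#                          
    ~       ####+                          
     ~      #####                          
     ~                                     
     ~                                     
     ~   ~~~~~~                            
         ~~~~~~                            
         ~~~~~~                            
                                           
                                           
                                           
                                           


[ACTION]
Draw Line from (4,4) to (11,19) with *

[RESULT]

+         +                                
           +                               
            +                              
             +                   ###       
    **       +                   ###       
    ~ **      +                  ###       
    ~   **  ###+#                          
    ~     **####+                          
     ~      **###                          
     ~        **                           
     ~          **                         
     ~   ~~~~~~   **                       
         ~~~~~~                            
         ~~~~~~                            
                                           
                                           
                                           
                                           


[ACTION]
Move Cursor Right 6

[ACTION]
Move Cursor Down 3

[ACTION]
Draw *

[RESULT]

          +                                
           +                               
            +                              
      *      +                   ###       
    **       +                   ###       
    ~ **      +                  ###       
    ~   **  ###+#                          
    ~     **####+                          
     ~      **###                          
     ~        **                           
     ~          **                         
     ~   ~~~~~~   **                       
         ~~~~~~                            
         ~~~~~~                            
                                           
                                           
                                           
                                           


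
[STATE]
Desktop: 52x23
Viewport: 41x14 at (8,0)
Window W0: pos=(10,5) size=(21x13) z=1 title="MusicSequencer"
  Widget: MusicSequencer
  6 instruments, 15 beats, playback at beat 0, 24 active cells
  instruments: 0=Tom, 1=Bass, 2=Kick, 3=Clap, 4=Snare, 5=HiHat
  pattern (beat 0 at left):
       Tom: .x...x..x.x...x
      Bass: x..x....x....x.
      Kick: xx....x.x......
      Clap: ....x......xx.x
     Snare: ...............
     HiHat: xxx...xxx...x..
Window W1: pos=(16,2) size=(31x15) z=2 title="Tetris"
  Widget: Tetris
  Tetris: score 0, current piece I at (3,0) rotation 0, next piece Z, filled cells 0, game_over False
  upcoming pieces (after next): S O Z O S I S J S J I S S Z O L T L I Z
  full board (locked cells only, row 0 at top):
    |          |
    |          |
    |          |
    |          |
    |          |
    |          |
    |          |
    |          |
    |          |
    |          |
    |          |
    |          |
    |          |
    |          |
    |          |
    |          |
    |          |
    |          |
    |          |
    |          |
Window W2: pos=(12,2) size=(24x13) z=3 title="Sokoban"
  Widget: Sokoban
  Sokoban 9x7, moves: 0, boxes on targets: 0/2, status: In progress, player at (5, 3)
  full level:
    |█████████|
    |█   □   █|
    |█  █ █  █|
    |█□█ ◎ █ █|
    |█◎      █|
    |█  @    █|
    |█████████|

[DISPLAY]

                                         
                                         
    ┏━━━━━━━━━━━━━━━━━━━━━━┓━━━━━━━━━━┓  
    ┃ Sokoban              ┃          ┃  
    ┠──────────────────────┨──────────┨  
  ┏━┃█████████             ┃          ┃  
  ┃ ┃█   □   █             ┃          ┃  
  ┠─┃█  █ █  █             ┃          ┃  
  ┃ ┃█□█ ◎ █ █             ┃          ┃  
  ┃ ┃█◎      █             ┃          ┃  
  ┃ ┃█  @    █             ┃          ┃  
  ┃ ┃█████████             ┃          ┃  
  ┃ ┃Moves: 0  0/2         ┃          ┃  
  ┃ ┃                      ┃          ┃  


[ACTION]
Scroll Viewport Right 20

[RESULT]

                                         
                                         
 ┏━━━━━━━━━━━━━━━━━━━━━━┓━━━━━━━━━━┓     
 ┃ Sokoban              ┃          ┃     
 ┠──────────────────────┨──────────┨     
━┃█████████             ┃          ┃     
 ┃█   □   █             ┃          ┃     
─┃█  █ █  █             ┃          ┃     
 ┃█□█ ◎ █ █             ┃          ┃     
 ┃█◎      █             ┃          ┃     
 ┃█  @    █             ┃          ┃     
 ┃█████████             ┃          ┃     
 ┃Moves: 0  0/2         ┃          ┃     
 ┃                      ┃          ┃     


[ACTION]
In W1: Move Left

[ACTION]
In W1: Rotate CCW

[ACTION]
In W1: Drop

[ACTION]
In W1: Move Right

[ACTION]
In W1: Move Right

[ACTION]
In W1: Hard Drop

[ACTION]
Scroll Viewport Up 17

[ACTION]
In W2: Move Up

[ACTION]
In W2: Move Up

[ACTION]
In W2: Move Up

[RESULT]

                                         
                                         
 ┏━━━━━━━━━━━━━━━━━━━━━━┓━━━━━━━━━━┓     
 ┃ Sokoban              ┃          ┃     
 ┠──────────────────────┨──────────┨     
━┃█████████             ┃          ┃     
 ┃█   □   █             ┃          ┃     
─┃█  █ █  █             ┃          ┃     
 ┃█□█@◎ █ █             ┃          ┃     
 ┃█◎      █             ┃          ┃     
 ┃█       █             ┃          ┃     
 ┃█████████             ┃          ┃     
 ┃Moves: 2  0/2         ┃          ┃     
 ┃                      ┃          ┃     


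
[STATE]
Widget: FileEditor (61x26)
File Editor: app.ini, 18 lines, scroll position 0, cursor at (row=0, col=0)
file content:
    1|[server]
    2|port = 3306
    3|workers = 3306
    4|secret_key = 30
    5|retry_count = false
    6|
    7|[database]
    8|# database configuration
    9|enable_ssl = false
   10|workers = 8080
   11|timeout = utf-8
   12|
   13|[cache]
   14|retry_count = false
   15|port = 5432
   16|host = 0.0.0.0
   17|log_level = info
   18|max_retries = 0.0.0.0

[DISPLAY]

█server]                                                    ▲
port = 3306                                                 █
workers = 3306                                              ░
secret_key = 30                                             ░
retry_count = false                                         ░
                                                            ░
[database]                                                  ░
# database configuration                                    ░
enable_ssl = false                                          ░
workers = 8080                                              ░
timeout = utf-8                                             ░
                                                            ░
[cache]                                                     ░
retry_count = false                                         ░
port = 5432                                                 ░
host = 0.0.0.0                                              ░
log_level = info                                            ░
max_retries = 0.0.0.0                                       ░
                                                            ░
                                                            ░
                                                            ░
                                                            ░
                                                            ░
                                                            ░
                                                            ░
                                                            ▼


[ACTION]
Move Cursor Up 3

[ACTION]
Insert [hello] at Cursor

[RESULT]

hello█server]                                               ▲
port = 3306                                                 █
workers = 3306                                              ░
secret_key = 30                                             ░
retry_count = false                                         ░
                                                            ░
[database]                                                  ░
# database configuration                                    ░
enable_ssl = false                                          ░
workers = 8080                                              ░
timeout = utf-8                                             ░
                                                            ░
[cache]                                                     ░
retry_count = false                                         ░
port = 5432                                                 ░
host = 0.0.0.0                                              ░
log_level = info                                            ░
max_retries = 0.0.0.0                                       ░
                                                            ░
                                                            ░
                                                            ░
                                                            ░
                                                            ░
                                                            ░
                                                            ░
                                                            ▼


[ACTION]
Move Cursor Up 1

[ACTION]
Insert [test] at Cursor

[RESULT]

hellotest█server]                                           ▲
port = 3306                                                 █
workers = 3306                                              ░
secret_key = 30                                             ░
retry_count = false                                         ░
                                                            ░
[database]                                                  ░
# database configuration                                    ░
enable_ssl = false                                          ░
workers = 8080                                              ░
timeout = utf-8                                             ░
                                                            ░
[cache]                                                     ░
retry_count = false                                         ░
port = 5432                                                 ░
host = 0.0.0.0                                              ░
log_level = info                                            ░
max_retries = 0.0.0.0                                       ░
                                                            ░
                                                            ░
                                                            ░
                                                            ░
                                                            ░
                                                            ░
                                                            ░
                                                            ▼


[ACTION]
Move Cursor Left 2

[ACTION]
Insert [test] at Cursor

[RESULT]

hellotetest█t[server]                                       ▲
port = 3306                                                 █
workers = 3306                                              ░
secret_key = 30                                             ░
retry_count = false                                         ░
                                                            ░
[database]                                                  ░
# database configuration                                    ░
enable_ssl = false                                          ░
workers = 8080                                              ░
timeout = utf-8                                             ░
                                                            ░
[cache]                                                     ░
retry_count = false                                         ░
port = 5432                                                 ░
host = 0.0.0.0                                              ░
log_level = info                                            ░
max_retries = 0.0.0.0                                       ░
                                                            ░
                                                            ░
                                                            ░
                                                            ░
                                                            ░
                                                            ░
                                                            ░
                                                            ▼


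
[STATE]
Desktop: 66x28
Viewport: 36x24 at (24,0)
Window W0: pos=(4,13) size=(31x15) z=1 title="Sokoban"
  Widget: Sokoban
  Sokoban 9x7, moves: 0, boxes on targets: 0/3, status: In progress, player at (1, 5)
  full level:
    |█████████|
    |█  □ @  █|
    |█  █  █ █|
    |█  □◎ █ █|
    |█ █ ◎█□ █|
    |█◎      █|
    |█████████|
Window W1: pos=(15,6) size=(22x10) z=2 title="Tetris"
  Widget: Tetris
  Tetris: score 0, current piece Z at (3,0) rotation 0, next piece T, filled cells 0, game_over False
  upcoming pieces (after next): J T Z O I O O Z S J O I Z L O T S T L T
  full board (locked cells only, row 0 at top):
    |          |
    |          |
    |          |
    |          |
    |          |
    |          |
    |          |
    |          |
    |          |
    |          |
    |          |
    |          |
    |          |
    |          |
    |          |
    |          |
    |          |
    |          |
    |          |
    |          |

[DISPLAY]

                                    
                                    
                                    
                                    
                                    
                                    
━━━━━━━━━━━━┓                       
            ┃                       
────────────┨                       
  │Next:    ┃                       
  │ ▒       ┃                       
  │▒▒▒      ┃                       
  │         ┃                       
  │         ┃                       
  │         ┃                       
━━━━━━━━━━━━┛                       
          ┃                         
          ┃                         
          ┃                         
          ┃                         
          ┃                         
          ┃                         
          ┃                         
          ┃                         


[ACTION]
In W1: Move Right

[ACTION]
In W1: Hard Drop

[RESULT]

                                    
                                    
                                    
                                    
                                    
                                    
━━━━━━━━━━━━┓                       
            ┃                       
────────────┨                       
  │Next:    ┃                       
  │█        ┃                       
  │███      ┃                       
  │         ┃                       
  │         ┃                       
  │         ┃                       
━━━━━━━━━━━━┛                       
          ┃                         
          ┃                         
          ┃                         
          ┃                         
          ┃                         
          ┃                         
          ┃                         
          ┃                         


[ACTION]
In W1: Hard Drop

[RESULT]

                                    
                                    
                                    
                                    
                                    
                                    
━━━━━━━━━━━━┓                       
            ┃                       
────────────┨                       
  │Next:    ┃                       
  │ ▒       ┃                       
  │▒▒▒      ┃                       
  │         ┃                       
  │         ┃                       
  │         ┃                       
━━━━━━━━━━━━┛                       
          ┃                         
          ┃                         
          ┃                         
          ┃                         
          ┃                         
          ┃                         
          ┃                         
          ┃                         
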